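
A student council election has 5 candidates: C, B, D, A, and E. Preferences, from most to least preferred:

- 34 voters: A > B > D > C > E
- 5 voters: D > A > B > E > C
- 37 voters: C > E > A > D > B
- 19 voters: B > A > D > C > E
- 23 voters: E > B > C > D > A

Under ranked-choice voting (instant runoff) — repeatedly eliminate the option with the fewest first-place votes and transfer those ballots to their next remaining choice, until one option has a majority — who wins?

C

Round 1: C 37, B 19, D 5, A 34, E 23. Eliminate D.
Round 2: C 37, B 19, A 39, E 23. Eliminate B.
Round 3: C 37, A 58, E 23. Eliminate E.
Round 4: C 60, A 58. C has a majority.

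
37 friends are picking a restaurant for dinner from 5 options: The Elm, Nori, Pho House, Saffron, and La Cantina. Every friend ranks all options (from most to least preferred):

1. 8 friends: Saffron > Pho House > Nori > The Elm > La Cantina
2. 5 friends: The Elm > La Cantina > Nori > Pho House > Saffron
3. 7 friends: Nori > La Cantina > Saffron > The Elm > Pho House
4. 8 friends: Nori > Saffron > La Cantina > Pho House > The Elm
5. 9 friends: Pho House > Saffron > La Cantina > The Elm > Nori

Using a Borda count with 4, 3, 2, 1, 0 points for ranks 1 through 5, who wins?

Saffron

The Elm: 8·1 + 5·4 + 7·1 + 8·0 + 9·1 = 44
Nori: 8·2 + 5·2 + 7·4 + 8·4 + 9·0 = 86
Pho House: 8·3 + 5·1 + 7·0 + 8·1 + 9·4 = 73
Saffron: 8·4 + 5·0 + 7·2 + 8·3 + 9·3 = 97
La Cantina: 8·0 + 5·3 + 7·3 + 8·2 + 9·2 = 70
Saffron has the highest Borda score (97).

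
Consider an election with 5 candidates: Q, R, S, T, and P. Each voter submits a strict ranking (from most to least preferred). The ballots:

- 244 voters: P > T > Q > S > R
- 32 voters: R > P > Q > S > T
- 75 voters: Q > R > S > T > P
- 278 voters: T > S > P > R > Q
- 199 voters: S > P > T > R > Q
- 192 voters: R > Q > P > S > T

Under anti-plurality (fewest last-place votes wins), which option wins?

Last-place votes: Q 477, R 244, S 0, T 224, P 75.
S is ranked last by the fewest voters, so S wins.

S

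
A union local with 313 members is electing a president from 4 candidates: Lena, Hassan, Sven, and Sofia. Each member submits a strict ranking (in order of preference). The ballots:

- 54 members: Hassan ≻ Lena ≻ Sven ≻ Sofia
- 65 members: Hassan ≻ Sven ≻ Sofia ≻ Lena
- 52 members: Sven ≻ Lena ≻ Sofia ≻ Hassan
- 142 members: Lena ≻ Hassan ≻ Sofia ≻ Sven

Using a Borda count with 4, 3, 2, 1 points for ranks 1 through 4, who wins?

Hassan

Lena: 54·3 + 65·1 + 52·3 + 142·4 = 951
Hassan: 54·4 + 65·4 + 52·1 + 142·3 = 954
Sven: 54·2 + 65·3 + 52·4 + 142·1 = 653
Sofia: 54·1 + 65·2 + 52·2 + 142·2 = 572
Hassan has the highest Borda score (954).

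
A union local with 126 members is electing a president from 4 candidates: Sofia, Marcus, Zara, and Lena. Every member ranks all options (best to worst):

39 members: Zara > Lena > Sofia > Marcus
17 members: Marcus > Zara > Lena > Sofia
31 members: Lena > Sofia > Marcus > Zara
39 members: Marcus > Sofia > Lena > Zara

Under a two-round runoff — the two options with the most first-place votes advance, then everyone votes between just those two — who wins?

Round 1 first-place votes: Sofia 0, Marcus 56, Zara 39, Lena 31.
Marcus and Zara advance.
Runoff: Marcus is preferred to Zara by 87 voters; Zara by 39.
Marcus wins the runoff.

Marcus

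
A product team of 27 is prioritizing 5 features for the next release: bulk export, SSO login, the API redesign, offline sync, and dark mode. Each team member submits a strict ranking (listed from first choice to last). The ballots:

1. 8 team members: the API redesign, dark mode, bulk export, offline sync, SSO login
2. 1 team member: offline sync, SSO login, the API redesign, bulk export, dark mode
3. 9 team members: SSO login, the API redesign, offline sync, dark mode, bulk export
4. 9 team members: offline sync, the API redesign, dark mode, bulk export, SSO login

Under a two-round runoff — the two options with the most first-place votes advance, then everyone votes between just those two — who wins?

offline sync

Round 1 first-place votes: bulk export 0, SSO login 9, the API redesign 8, offline sync 10, dark mode 0.
offline sync and SSO login advance.
Runoff: offline sync is preferred to SSO login by 18 voters; SSO login by 9.
offline sync wins the runoff.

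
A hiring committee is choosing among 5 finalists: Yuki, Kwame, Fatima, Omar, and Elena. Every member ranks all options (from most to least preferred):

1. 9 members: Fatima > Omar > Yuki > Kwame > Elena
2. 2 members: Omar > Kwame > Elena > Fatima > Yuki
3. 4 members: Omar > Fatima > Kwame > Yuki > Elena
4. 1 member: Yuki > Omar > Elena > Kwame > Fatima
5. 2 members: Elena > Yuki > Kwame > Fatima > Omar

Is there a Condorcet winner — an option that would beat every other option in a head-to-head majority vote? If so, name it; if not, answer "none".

Fatima vs Yuki: 15–3 for Fatima.
Fatima vs Kwame: 13–5 for Fatima.
Fatima vs Omar: 11–7 for Fatima.
Fatima vs Elena: 13–5 for Fatima.
Fatima beats every other option head-to-head.

Fatima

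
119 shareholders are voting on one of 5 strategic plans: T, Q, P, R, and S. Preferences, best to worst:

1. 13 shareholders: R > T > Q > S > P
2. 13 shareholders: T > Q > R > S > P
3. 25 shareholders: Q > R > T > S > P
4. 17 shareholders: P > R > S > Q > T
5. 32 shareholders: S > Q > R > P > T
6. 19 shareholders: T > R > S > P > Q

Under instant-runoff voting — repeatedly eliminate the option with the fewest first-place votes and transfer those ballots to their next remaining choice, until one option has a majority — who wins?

Round 1: T 32, Q 25, P 17, R 13, S 32. Eliminate R.
Round 2: T 45, Q 25, P 17, S 32. Eliminate P.
Round 3: T 45, Q 25, S 49. Eliminate Q.
Round 4: T 70, S 49. T has a majority.

T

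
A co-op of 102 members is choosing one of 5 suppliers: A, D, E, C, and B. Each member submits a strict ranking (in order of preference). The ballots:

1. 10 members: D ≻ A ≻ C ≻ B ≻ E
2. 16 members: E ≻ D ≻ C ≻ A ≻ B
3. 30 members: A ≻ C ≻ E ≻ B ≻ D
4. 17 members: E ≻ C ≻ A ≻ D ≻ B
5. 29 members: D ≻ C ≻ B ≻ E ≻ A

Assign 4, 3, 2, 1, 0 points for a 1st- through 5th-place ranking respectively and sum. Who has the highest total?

A: 10·3 + 16·1 + 30·4 + 17·2 + 29·0 = 200
D: 10·4 + 16·3 + 30·0 + 17·1 + 29·4 = 221
E: 10·0 + 16·4 + 30·2 + 17·4 + 29·1 = 221
C: 10·2 + 16·2 + 30·3 + 17·3 + 29·3 = 280
B: 10·1 + 16·0 + 30·1 + 17·0 + 29·2 = 98
C has the highest Borda score (280).

C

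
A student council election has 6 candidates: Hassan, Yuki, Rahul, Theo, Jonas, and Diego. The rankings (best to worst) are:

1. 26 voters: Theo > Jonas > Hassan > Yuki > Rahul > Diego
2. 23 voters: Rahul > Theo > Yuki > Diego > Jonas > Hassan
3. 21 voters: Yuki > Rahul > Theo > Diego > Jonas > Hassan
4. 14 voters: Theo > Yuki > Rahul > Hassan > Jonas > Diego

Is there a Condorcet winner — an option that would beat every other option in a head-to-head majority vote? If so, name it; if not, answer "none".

Checking pairwise contests:
Yuki beats Hassan 58–26.
Theo beats Yuki 63–21.
Yuki beats Rahul 61–23.
Rahul beats Theo 44–40.
Yuki beats Jonas 58–26.
Yuki beats Diego 84–0.
Every option loses at least one head-to-head, so there is no Condorcet winner.

none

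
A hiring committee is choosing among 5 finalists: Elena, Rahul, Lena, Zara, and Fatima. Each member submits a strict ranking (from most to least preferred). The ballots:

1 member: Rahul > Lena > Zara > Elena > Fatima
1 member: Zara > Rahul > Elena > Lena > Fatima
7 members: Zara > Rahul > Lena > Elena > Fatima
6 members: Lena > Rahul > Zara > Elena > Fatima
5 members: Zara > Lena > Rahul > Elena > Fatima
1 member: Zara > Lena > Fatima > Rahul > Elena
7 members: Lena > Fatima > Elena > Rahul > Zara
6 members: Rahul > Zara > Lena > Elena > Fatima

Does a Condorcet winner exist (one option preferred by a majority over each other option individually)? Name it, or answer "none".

none

Checking pairwise contests:
Rahul beats Elena 27–7.
Lena beats Rahul 19–15.
Zara beats Lena 20–14.
Rahul beats Zara 20–14.
Elena beats Fatima 26–8.
Every option loses at least one head-to-head, so there is no Condorcet winner.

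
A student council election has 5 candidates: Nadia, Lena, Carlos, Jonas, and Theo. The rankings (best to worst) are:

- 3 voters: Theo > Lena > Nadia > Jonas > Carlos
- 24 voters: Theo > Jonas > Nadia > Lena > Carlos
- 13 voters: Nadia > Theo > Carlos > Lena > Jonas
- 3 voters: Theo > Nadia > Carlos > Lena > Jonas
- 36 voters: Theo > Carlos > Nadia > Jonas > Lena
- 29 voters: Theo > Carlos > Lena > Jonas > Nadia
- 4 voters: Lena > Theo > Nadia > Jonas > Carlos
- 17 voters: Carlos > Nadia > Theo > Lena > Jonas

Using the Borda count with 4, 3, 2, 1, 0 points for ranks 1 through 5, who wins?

Nadia: 3·2 + 24·2 + 13·4 + 3·3 + 36·2 + 29·0 + 4·2 + 17·3 = 246
Lena: 3·3 + 24·1 + 13·1 + 3·1 + 36·0 + 29·2 + 4·4 + 17·1 = 140
Carlos: 3·0 + 24·0 + 13·2 + 3·2 + 36·3 + 29·3 + 4·0 + 17·4 = 295
Jonas: 3·1 + 24·3 + 13·0 + 3·0 + 36·1 + 29·1 + 4·1 + 17·0 = 144
Theo: 3·4 + 24·4 + 13·3 + 3·4 + 36·4 + 29·4 + 4·3 + 17·2 = 465
Theo has the highest Borda score (465).

Theo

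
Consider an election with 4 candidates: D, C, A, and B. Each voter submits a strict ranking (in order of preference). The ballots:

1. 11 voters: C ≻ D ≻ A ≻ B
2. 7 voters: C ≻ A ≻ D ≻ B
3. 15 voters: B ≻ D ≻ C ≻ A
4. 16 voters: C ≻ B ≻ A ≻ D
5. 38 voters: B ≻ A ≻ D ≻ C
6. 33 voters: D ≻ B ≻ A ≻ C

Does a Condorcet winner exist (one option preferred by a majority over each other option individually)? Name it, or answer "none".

B

B vs D: 69–51 for B.
B vs C: 86–34 for B.
B vs A: 102–18 for B.
B beats every other option head-to-head.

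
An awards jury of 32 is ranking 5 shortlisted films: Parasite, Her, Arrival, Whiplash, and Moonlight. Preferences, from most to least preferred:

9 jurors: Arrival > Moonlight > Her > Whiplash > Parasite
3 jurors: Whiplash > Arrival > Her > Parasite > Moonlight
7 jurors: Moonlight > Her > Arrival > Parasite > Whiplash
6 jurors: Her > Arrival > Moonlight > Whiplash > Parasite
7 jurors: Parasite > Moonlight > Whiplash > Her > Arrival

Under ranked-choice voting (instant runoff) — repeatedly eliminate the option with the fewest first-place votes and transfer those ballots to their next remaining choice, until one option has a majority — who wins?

Arrival

Round 1: Parasite 7, Her 6, Arrival 9, Whiplash 3, Moonlight 7. Eliminate Whiplash.
Round 2: Parasite 7, Her 6, Arrival 12, Moonlight 7. Eliminate Her.
Round 3: Parasite 7, Arrival 18, Moonlight 7. Arrival has a majority.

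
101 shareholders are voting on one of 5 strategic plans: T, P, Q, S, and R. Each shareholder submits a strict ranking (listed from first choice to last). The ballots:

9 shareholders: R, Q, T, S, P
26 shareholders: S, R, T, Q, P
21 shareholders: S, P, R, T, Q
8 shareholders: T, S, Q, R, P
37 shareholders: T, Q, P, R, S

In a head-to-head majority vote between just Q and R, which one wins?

R

Voters preferring Q to R: 45; preferring R to Q: 56.
R wins the head-to-head.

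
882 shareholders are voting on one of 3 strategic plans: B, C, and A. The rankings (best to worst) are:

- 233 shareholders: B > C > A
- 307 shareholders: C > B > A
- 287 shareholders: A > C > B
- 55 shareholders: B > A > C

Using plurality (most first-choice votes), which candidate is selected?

C

First-place votes: B 288, C 307, A 287.
C has the most first-place votes.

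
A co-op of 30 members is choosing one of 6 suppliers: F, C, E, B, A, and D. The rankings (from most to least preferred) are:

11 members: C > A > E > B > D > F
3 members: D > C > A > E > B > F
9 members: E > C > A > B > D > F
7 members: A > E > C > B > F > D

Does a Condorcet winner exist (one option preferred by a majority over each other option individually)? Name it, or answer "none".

Checking pairwise contests:
C beats F 30–0.
E beats C 16–14.
A beats E 21–9.
C beats B 30–0.
C beats A 23–7.
C beats D 27–3.
Every option loses at least one head-to-head, so there is no Condorcet winner.

none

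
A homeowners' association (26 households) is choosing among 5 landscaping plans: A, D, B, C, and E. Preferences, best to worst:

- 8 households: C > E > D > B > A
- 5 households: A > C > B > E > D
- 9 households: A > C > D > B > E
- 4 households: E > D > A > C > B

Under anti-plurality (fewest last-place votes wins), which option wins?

C

Last-place votes: A 8, D 5, B 4, C 0, E 9.
C is ranked last by the fewest voters, so C wins.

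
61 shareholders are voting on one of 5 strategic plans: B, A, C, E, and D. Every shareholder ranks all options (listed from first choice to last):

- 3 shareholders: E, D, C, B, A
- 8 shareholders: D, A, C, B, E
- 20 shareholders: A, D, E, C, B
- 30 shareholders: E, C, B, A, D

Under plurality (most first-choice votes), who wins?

First-place votes: B 0, A 20, C 0, E 33, D 8.
E has the most first-place votes.

E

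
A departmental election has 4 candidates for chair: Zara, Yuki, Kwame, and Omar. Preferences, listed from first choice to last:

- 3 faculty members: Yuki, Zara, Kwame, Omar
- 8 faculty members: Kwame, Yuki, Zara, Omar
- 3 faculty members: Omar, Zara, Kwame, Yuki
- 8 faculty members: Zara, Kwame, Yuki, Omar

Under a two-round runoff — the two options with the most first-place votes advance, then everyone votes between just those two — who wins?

Zara

Round 1 first-place votes: Zara 8, Yuki 3, Kwame 8, Omar 3.
Zara and Kwame advance.
Runoff: Zara is preferred to Kwame by 14 voters; Kwame by 8.
Zara wins the runoff.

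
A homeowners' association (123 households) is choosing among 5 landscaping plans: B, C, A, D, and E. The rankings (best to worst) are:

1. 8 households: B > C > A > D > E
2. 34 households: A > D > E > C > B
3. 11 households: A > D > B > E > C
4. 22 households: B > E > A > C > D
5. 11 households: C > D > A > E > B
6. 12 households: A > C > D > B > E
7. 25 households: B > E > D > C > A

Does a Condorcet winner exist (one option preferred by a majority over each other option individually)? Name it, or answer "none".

A

A vs B: 68–55 for A.
A vs C: 79–44 for A.
A vs D: 87–36 for A.
A vs E: 76–47 for A.
A beats every other option head-to-head.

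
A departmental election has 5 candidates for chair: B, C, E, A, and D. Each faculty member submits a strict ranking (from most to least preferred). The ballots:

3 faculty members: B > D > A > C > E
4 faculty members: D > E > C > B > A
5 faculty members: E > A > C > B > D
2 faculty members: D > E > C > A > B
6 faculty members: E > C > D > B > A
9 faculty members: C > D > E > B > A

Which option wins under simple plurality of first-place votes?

First-place votes: B 3, C 9, E 11, A 0, D 6.
E has the most first-place votes.

E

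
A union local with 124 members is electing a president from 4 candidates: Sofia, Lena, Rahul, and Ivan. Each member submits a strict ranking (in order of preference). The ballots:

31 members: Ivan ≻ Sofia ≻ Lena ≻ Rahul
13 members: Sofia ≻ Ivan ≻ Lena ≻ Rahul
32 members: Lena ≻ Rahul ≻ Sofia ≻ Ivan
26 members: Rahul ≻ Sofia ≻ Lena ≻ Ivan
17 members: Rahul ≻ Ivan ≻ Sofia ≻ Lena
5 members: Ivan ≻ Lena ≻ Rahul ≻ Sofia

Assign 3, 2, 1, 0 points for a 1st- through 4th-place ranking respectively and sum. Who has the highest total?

Sofia: 31·2 + 13·3 + 32·1 + 26·2 + 17·1 + 5·0 = 202
Lena: 31·1 + 13·1 + 32·3 + 26·1 + 17·0 + 5·2 = 176
Rahul: 31·0 + 13·0 + 32·2 + 26·3 + 17·3 + 5·1 = 198
Ivan: 31·3 + 13·2 + 32·0 + 26·0 + 17·2 + 5·3 = 168
Sofia has the highest Borda score (202).

Sofia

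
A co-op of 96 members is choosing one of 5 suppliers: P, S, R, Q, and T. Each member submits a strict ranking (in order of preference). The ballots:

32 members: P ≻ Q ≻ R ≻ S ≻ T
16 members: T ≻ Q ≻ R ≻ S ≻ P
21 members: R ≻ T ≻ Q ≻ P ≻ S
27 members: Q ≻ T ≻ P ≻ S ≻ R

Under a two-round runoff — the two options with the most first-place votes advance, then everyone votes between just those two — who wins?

Q

Round 1 first-place votes: P 32, S 0, R 21, Q 27, T 16.
P and Q advance.
Runoff: P is preferred to Q by 32 voters; Q by 64.
Q wins the runoff.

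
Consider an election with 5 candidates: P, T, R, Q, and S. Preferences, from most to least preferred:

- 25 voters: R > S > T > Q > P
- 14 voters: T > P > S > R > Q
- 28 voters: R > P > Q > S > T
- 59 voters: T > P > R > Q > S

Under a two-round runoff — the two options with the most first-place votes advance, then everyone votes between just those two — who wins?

Round 1 first-place votes: P 0, T 73, R 53, Q 0, S 0.
T and R advance.
Runoff: T is preferred to R by 73 voters; R by 53.
T wins the runoff.

T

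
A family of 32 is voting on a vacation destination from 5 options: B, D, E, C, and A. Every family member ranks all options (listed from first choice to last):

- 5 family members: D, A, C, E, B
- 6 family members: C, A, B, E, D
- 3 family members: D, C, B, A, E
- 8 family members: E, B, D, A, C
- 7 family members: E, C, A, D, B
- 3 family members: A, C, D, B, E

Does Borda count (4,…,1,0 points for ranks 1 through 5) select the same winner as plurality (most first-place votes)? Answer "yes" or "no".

Borda — scores: B 45, D 61, E 71, C 73, A 70. Winner: C.
Plurality — first-place votes: B 0, D 8, E 15, C 6, A 3. Winner: E.
The two methods disagree.

no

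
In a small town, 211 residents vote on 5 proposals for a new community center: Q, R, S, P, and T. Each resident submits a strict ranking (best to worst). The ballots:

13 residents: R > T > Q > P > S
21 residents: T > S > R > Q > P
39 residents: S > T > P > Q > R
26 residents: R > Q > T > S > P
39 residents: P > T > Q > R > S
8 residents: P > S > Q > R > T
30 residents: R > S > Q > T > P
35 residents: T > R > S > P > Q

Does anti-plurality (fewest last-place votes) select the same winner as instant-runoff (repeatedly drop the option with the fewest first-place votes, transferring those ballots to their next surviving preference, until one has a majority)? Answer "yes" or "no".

Anti-plurality — last-place votes: Q 35, R 39, S 52, P 77, T 8. Winner: T.
Instant-runoff — R1 Q 0, R 69, S 39, P 47, T 56 (Q out); R2 R 69, S 39, P 47, T 56 (S out); R3 R 69, P 47, T 95 (P out); R4 R 77, T 134 (T winner). Winner: T.
The two methods agree.

yes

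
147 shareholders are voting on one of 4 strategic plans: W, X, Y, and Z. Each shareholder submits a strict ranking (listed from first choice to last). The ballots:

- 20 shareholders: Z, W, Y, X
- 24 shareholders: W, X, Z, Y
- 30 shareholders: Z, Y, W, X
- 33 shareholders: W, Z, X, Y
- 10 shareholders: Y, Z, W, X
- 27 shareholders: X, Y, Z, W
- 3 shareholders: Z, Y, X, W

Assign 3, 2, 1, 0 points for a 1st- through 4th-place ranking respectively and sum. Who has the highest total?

Z

W: 20·2 + 24·3 + 30·1 + 33·3 + 10·1 + 27·0 + 3·0 = 251
X: 20·0 + 24·2 + 30·0 + 33·1 + 10·0 + 27·3 + 3·1 = 165
Y: 20·1 + 24·0 + 30·2 + 33·0 + 10·3 + 27·2 + 3·2 = 170
Z: 20·3 + 24·1 + 30·3 + 33·2 + 10·2 + 27·1 + 3·3 = 296
Z has the highest Borda score (296).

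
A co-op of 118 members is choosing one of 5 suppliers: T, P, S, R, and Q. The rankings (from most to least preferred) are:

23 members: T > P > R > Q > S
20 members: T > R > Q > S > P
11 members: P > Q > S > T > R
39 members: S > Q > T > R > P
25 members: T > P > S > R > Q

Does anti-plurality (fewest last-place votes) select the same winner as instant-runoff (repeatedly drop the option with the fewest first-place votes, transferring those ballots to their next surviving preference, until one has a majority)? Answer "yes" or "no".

Anti-plurality — last-place votes: T 0, P 59, S 23, R 11, Q 25. Winner: T.
Instant-runoff — R1 T 68, P 11, S 39, R 0, Q 0 (T winner). Winner: T.
The two methods agree.

yes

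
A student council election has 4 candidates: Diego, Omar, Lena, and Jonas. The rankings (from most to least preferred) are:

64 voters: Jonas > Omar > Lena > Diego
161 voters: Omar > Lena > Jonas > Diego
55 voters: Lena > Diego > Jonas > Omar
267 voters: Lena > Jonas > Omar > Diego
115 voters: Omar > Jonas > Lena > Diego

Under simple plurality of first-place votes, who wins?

Lena

First-place votes: Diego 0, Omar 276, Lena 322, Jonas 64.
Lena has the most first-place votes.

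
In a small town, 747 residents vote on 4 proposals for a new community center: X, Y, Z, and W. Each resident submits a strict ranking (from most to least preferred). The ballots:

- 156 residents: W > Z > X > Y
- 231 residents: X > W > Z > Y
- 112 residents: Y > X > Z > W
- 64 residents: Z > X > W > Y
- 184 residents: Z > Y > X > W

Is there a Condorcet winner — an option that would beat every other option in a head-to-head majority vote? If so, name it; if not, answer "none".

Checking pairwise contests:
Z beats X 404–343.
X beats Y 451–296.
W beats Z 387–360.
X beats W 591–156.
Every option loses at least one head-to-head, so there is no Condorcet winner.

none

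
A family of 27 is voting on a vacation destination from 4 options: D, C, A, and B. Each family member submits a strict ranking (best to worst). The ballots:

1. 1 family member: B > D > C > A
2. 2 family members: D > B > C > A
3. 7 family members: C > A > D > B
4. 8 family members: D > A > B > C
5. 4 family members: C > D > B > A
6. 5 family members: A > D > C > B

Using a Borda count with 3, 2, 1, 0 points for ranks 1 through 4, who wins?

D: 1·2 + 2·3 + 7·1 + 8·3 + 4·2 + 5·2 = 57
C: 1·1 + 2·1 + 7·3 + 8·0 + 4·3 + 5·1 = 41
A: 1·0 + 2·0 + 7·2 + 8·2 + 4·0 + 5·3 = 45
B: 1·3 + 2·2 + 7·0 + 8·1 + 4·1 + 5·0 = 19
D has the highest Borda score (57).

D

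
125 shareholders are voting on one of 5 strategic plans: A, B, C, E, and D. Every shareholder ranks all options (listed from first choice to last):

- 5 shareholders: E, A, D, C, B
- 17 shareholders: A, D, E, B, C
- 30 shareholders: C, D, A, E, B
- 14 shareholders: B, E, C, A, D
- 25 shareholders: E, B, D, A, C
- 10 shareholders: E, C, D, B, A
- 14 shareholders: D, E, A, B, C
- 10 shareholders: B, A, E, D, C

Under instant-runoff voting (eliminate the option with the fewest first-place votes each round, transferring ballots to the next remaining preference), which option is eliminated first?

Round 1: A 17, B 24, C 30, E 40, D 14. Eliminate D.

D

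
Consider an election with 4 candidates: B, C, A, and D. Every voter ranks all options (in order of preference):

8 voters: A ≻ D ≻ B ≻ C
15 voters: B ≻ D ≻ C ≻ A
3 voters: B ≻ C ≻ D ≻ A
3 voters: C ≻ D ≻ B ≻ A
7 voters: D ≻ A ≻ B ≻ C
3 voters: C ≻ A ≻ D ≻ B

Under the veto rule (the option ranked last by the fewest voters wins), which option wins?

D

Last-place votes: B 3, C 15, A 21, D 0.
D is ranked last by the fewest voters, so D wins.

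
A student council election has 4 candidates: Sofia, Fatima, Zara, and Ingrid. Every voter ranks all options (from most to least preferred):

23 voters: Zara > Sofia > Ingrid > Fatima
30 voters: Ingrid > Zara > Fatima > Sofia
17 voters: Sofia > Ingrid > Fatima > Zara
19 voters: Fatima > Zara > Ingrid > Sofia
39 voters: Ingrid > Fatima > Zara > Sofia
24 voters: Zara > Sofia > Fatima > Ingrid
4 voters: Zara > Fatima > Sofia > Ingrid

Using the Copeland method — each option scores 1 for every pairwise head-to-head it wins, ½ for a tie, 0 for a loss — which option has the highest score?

Sofia: loses to Fatima, Zara, and Ingrid → score 0.
Fatima: beats Sofia; loses to Zara and Ingrid → score 1.
Zara: beats Sofia and Fatima; loses to Ingrid → score 2.
Ingrid: beats Sofia, Fatima, and Zara → score 3.
Ingrid has the best pairwise record.

Ingrid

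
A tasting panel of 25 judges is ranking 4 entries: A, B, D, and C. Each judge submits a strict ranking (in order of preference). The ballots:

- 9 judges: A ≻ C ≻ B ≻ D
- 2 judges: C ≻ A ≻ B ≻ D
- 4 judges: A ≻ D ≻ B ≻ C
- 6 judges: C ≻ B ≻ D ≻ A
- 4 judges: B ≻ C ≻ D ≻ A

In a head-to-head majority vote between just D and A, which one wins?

Voters preferring D to A: 10; preferring A to D: 15.
A wins the head-to-head.

A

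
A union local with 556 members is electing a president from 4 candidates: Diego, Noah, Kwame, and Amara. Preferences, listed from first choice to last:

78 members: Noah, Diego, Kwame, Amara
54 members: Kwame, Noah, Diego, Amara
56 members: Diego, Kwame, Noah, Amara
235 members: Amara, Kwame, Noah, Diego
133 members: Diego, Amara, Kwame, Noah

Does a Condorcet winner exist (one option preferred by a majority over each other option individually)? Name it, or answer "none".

Checking pairwise contests:
Noah beats Diego 367–189.
Kwame beats Noah 478–78.
Amara beats Kwame 368–188.
Diego beats Amara 321–235.
Every option loses at least one head-to-head, so there is no Condorcet winner.

none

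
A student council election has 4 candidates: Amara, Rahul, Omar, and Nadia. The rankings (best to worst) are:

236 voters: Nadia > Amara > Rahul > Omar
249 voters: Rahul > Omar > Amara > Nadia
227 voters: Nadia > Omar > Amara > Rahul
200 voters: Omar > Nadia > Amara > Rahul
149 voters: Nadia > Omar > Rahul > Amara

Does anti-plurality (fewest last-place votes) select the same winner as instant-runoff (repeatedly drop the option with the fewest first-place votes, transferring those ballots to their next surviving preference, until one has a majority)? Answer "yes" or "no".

no

Anti-plurality — last-place votes: Amara 149, Rahul 427, Omar 236, Nadia 249. Winner: Amara.
Instant-runoff — R1 Amara 0, Rahul 249, Omar 200, Nadia 612 (Nadia winner). Winner: Nadia.
The two methods disagree.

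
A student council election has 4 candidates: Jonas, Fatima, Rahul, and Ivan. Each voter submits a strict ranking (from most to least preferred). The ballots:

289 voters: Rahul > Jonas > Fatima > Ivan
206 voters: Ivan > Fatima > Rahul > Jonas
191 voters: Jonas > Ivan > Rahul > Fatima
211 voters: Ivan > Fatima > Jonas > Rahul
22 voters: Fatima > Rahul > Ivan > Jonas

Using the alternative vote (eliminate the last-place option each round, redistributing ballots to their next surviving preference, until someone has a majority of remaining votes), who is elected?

Ivan

Round 1: Jonas 191, Fatima 22, Rahul 289, Ivan 417. Eliminate Fatima.
Round 2: Jonas 191, Rahul 311, Ivan 417. Eliminate Jonas.
Round 3: Rahul 311, Ivan 608. Ivan has a majority.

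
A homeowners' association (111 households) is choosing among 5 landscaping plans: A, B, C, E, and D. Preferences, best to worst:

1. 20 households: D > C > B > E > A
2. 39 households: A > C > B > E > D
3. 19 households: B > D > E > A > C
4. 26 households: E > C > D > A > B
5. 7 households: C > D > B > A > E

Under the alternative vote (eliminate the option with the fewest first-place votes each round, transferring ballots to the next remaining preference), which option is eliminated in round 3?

E

Round 1: A 39, B 19, C 7, E 26, D 20. Eliminate C.
Round 2: A 39, B 19, E 26, D 27. Eliminate B.
Round 3: A 39, E 26, D 46. Eliminate E.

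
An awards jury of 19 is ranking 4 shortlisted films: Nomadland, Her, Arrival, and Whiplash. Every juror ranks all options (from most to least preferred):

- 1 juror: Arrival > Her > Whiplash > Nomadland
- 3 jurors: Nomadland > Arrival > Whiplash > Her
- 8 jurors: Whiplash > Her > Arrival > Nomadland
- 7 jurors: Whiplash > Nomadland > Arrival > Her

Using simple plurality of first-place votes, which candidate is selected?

First-place votes: Nomadland 3, Her 0, Arrival 1, Whiplash 15.
Whiplash has the most first-place votes.

Whiplash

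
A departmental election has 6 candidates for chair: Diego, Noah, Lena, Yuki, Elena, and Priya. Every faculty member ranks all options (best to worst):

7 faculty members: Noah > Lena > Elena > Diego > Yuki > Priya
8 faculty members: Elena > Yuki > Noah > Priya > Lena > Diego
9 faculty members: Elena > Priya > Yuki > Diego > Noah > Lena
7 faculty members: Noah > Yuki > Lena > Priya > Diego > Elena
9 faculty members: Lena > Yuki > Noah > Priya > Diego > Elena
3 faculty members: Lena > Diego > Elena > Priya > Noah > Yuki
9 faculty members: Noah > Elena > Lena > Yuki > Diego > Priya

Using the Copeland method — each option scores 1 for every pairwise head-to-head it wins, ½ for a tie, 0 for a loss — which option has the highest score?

Noah

Diego: loses to Noah, Lena, Yuki, Elena, and Priya → score 0.
Noah: beats Diego, Lena, Elena, and Priya; ties Yuki → score 4.5.
Lena: beats Diego, Yuki, and Priya; ties Elena; loses to Noah → score 3.5.
Yuki: beats Diego and Priya; ties Noah; loses to Lena and Elena → score 2.5.
Elena: beats Diego, Yuki, and Priya; ties Lena; loses to Noah → score 3.5.
Priya: beats Diego; loses to Noah, Lena, Yuki, and Elena → score 1.
Noah has the best pairwise record.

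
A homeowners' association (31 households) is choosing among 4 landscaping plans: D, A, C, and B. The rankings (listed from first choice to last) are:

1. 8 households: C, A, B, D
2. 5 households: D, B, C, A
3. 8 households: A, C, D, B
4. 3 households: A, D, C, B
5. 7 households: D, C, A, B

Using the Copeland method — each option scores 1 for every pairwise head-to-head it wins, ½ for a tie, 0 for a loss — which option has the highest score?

D: beats B; loses to A and C → score 1.
A: beats D and B; loses to C → score 2.
C: beats D, A, and B → score 3.
B: loses to D, A, and C → score 0.
C has the best pairwise record.

C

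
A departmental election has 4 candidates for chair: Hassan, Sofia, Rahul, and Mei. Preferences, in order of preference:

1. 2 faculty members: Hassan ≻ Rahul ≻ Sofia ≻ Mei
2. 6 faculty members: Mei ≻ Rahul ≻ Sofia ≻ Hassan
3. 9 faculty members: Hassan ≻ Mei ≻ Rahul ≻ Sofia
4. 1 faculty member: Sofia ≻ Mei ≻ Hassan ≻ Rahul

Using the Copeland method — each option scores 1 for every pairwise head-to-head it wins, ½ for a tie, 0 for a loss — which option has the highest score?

Hassan: beats Sofia, Rahul, and Mei → score 3.
Sofia: loses to Hassan, Rahul, and Mei → score 0.
Rahul: beats Sofia; loses to Hassan and Mei → score 1.
Mei: beats Sofia and Rahul; loses to Hassan → score 2.
Hassan has the best pairwise record.

Hassan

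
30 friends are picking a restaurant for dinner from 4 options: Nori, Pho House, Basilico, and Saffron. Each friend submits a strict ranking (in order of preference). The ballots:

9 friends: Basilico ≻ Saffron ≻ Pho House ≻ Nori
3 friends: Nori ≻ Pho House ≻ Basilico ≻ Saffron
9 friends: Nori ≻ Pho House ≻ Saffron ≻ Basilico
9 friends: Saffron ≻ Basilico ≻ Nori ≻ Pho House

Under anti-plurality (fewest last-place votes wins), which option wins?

Saffron

Last-place votes: Nori 9, Pho House 9, Basilico 9, Saffron 3.
Saffron is ranked last by the fewest voters, so Saffron wins.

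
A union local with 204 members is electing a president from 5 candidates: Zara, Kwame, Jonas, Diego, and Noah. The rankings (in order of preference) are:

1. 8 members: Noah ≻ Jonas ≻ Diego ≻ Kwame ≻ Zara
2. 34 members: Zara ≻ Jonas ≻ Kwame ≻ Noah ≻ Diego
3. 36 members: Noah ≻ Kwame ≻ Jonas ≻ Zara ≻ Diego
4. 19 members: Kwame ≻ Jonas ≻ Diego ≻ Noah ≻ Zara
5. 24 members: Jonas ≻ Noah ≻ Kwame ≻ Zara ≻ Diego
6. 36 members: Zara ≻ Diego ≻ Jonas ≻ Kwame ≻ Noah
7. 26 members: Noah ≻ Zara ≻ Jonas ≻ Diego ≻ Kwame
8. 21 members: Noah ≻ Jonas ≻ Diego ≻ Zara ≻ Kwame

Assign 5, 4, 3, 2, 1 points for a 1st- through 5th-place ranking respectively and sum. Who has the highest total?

Jonas

Zara: 8·1 + 34·5 + 36·2 + 19·1 + 24·2 + 36·5 + 26·4 + 21·2 = 643
Kwame: 8·2 + 34·3 + 36·4 + 19·5 + 24·3 + 36·2 + 26·1 + 21·1 = 548
Jonas: 8·4 + 34·4 + 36·3 + 19·4 + 24·5 + 36·3 + 26·3 + 21·4 = 742
Diego: 8·3 + 34·1 + 36·1 + 19·3 + 24·1 + 36·4 + 26·2 + 21·3 = 434
Noah: 8·5 + 34·2 + 36·5 + 19·2 + 24·4 + 36·1 + 26·5 + 21·5 = 693
Jonas has the highest Borda score (742).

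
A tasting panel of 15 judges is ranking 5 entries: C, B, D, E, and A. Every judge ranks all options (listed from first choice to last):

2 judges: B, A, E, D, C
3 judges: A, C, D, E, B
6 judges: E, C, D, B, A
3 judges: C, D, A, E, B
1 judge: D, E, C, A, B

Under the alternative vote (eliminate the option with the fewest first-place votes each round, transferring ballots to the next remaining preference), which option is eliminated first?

D

Round 1: C 3, B 2, D 1, E 6, A 3. Eliminate D.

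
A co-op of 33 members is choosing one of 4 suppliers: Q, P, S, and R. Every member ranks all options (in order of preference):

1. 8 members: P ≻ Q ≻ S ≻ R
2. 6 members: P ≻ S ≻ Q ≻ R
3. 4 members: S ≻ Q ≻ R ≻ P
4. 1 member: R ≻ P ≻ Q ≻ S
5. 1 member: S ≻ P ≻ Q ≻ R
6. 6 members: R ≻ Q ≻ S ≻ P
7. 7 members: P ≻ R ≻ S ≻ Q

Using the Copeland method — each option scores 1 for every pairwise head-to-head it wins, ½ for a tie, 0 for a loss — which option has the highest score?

Q: beats R; loses to P and S → score 1.
P: beats Q, S, and R → score 3.
S: beats Q and R; loses to P → score 2.
R: loses to Q, P, and S → score 0.
P has the best pairwise record.

P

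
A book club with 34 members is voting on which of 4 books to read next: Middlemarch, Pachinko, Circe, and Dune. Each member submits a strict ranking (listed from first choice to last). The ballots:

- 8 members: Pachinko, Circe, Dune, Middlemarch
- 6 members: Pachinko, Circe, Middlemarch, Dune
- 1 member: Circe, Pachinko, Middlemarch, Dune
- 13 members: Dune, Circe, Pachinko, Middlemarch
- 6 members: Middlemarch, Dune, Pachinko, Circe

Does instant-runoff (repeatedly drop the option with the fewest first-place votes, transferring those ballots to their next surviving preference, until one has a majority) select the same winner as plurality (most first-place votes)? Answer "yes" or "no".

Instant-runoff — R1 Middlemarch 6, Pachinko 14, Circe 1, Dune 13 (Circe out); R2 Middlemarch 6, Pachinko 15, Dune 13 (Middlemarch out); R3 Pachinko 15, Dune 19 (Dune winner). Winner: Dune.
Plurality — first-place votes: Middlemarch 6, Pachinko 14, Circe 1, Dune 13. Winner: Pachinko.
The two methods disagree.

no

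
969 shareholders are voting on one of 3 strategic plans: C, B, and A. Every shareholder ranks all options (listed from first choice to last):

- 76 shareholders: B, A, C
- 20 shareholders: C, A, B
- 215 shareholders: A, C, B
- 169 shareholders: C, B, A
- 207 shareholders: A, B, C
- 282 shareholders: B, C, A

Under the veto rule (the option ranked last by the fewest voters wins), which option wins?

B

Last-place votes: C 283, B 235, A 451.
B is ranked last by the fewest voters, so B wins.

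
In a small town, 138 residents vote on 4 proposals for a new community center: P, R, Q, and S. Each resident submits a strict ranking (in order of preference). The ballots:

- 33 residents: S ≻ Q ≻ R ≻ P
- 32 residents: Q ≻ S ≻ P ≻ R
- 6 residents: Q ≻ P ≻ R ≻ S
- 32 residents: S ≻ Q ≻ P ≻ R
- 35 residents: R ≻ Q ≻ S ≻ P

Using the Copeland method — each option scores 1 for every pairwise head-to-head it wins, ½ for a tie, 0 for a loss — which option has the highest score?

Q

P: beats R; loses to Q and S → score 1.
R: loses to P, Q, and S → score 0.
Q: beats P, R, and S → score 3.
S: beats P and R; loses to Q → score 2.
Q has the best pairwise record.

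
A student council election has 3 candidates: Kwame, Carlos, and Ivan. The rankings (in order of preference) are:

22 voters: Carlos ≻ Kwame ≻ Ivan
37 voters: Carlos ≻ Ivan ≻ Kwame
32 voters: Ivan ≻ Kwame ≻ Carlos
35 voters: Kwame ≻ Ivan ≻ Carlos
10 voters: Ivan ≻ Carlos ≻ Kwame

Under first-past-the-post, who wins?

First-place votes: Kwame 35, Carlos 59, Ivan 42.
Carlos has the most first-place votes.

Carlos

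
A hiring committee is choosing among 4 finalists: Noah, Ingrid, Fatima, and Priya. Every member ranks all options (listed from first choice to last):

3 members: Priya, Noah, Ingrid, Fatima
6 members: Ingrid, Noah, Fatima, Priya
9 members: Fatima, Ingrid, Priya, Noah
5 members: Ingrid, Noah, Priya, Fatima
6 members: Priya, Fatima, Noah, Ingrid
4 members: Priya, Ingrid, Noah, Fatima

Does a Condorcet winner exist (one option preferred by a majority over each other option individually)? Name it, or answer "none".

Ingrid vs Noah: 24–9 for Ingrid.
Ingrid vs Fatima: 18–15 for Ingrid.
Ingrid vs Priya: 20–13 for Ingrid.
Ingrid beats every other option head-to-head.

Ingrid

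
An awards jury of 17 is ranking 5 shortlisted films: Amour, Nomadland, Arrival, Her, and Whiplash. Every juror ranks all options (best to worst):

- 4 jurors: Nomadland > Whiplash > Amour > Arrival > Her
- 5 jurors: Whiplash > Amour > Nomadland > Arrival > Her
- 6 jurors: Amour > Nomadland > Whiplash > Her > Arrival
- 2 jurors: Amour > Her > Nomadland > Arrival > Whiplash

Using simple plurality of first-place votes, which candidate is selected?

First-place votes: Amour 8, Nomadland 4, Arrival 0, Her 0, Whiplash 5.
Amour has the most first-place votes.

Amour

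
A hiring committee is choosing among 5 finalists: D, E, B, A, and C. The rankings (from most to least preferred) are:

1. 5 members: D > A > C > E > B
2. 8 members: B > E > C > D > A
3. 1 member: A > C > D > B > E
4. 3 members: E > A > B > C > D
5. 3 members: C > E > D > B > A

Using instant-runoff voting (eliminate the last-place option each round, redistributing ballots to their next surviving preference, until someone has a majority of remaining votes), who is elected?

B

Round 1: D 5, E 3, B 8, A 1, C 3. Eliminate A.
Round 2: D 5, E 3, B 8, C 4. Eliminate E.
Round 3: D 5, B 11, C 4. B has a majority.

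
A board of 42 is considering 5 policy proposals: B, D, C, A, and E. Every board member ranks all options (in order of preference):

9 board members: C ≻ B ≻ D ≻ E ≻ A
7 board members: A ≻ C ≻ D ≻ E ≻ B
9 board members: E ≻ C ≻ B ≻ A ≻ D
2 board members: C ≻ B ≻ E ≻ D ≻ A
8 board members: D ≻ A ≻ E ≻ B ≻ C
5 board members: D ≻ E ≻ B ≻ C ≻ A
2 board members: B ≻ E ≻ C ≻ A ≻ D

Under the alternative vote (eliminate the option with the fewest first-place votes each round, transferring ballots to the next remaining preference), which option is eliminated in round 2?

A

Round 1: B 2, D 13, C 11, A 7, E 9. Eliminate B.
Round 2: D 13, C 11, A 7, E 11. Eliminate A.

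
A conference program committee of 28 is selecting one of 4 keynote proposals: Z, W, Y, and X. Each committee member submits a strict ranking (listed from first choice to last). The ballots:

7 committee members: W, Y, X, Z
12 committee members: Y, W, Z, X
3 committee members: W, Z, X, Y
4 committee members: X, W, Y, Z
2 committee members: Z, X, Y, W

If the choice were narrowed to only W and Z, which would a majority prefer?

Voters preferring W to Z: 26; preferring Z to W: 2.
W wins the head-to-head.

W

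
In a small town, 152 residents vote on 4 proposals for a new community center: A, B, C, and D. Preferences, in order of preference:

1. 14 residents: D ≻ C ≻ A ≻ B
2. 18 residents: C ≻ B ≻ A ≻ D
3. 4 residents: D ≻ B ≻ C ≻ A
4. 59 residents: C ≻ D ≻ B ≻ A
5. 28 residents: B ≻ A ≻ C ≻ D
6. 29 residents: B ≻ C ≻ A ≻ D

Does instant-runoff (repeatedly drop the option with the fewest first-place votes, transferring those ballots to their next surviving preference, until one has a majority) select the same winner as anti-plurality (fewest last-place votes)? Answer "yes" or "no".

yes

Instant-runoff — R1 A 0, B 57, C 77, D 18 (C winner). Winner: C.
Anti-plurality — last-place votes: A 63, B 14, C 0, D 75. Winner: C.
The two methods agree.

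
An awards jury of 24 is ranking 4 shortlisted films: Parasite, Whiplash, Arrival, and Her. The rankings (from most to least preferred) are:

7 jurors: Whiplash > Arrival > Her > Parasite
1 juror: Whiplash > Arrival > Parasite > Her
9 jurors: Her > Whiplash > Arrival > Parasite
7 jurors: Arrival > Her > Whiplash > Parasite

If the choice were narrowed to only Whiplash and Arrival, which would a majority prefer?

Voters preferring Whiplash to Arrival: 17; preferring Arrival to Whiplash: 7.
Whiplash wins the head-to-head.

Whiplash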